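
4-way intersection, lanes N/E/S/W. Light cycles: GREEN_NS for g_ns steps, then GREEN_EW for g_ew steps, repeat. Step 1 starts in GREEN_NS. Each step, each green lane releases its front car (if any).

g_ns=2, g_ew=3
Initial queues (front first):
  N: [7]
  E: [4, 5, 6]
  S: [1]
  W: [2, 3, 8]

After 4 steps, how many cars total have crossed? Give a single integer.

Answer: 6

Derivation:
Step 1 [NS]: N:car7-GO,E:wait,S:car1-GO,W:wait | queues: N=0 E=3 S=0 W=3
Step 2 [NS]: N:empty,E:wait,S:empty,W:wait | queues: N=0 E=3 S=0 W=3
Step 3 [EW]: N:wait,E:car4-GO,S:wait,W:car2-GO | queues: N=0 E=2 S=0 W=2
Step 4 [EW]: N:wait,E:car5-GO,S:wait,W:car3-GO | queues: N=0 E=1 S=0 W=1
Cars crossed by step 4: 6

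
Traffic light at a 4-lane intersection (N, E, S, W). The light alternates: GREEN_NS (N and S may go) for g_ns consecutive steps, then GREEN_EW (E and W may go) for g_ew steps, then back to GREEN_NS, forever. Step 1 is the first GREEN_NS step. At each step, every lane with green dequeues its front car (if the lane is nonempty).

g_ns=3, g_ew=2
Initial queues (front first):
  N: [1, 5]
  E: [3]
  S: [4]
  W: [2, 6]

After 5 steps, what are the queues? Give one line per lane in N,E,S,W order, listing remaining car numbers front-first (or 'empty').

Step 1 [NS]: N:car1-GO,E:wait,S:car4-GO,W:wait | queues: N=1 E=1 S=0 W=2
Step 2 [NS]: N:car5-GO,E:wait,S:empty,W:wait | queues: N=0 E=1 S=0 W=2
Step 3 [NS]: N:empty,E:wait,S:empty,W:wait | queues: N=0 E=1 S=0 W=2
Step 4 [EW]: N:wait,E:car3-GO,S:wait,W:car2-GO | queues: N=0 E=0 S=0 W=1
Step 5 [EW]: N:wait,E:empty,S:wait,W:car6-GO | queues: N=0 E=0 S=0 W=0

N: empty
E: empty
S: empty
W: empty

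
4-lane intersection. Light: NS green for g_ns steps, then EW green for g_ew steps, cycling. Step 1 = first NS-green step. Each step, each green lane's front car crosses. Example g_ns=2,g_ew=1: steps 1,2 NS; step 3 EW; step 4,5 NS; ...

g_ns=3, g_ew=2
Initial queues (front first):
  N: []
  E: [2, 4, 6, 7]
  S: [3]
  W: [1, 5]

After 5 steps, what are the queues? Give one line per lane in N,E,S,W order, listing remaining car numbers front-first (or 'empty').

Step 1 [NS]: N:empty,E:wait,S:car3-GO,W:wait | queues: N=0 E=4 S=0 W=2
Step 2 [NS]: N:empty,E:wait,S:empty,W:wait | queues: N=0 E=4 S=0 W=2
Step 3 [NS]: N:empty,E:wait,S:empty,W:wait | queues: N=0 E=4 S=0 W=2
Step 4 [EW]: N:wait,E:car2-GO,S:wait,W:car1-GO | queues: N=0 E=3 S=0 W=1
Step 5 [EW]: N:wait,E:car4-GO,S:wait,W:car5-GO | queues: N=0 E=2 S=0 W=0

N: empty
E: 6 7
S: empty
W: empty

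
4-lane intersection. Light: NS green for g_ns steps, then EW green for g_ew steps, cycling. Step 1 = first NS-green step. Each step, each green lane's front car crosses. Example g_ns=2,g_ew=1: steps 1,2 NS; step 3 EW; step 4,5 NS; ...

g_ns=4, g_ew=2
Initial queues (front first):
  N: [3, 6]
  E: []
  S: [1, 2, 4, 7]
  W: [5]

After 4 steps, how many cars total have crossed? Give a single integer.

Answer: 6

Derivation:
Step 1 [NS]: N:car3-GO,E:wait,S:car1-GO,W:wait | queues: N=1 E=0 S=3 W=1
Step 2 [NS]: N:car6-GO,E:wait,S:car2-GO,W:wait | queues: N=0 E=0 S=2 W=1
Step 3 [NS]: N:empty,E:wait,S:car4-GO,W:wait | queues: N=0 E=0 S=1 W=1
Step 4 [NS]: N:empty,E:wait,S:car7-GO,W:wait | queues: N=0 E=0 S=0 W=1
Cars crossed by step 4: 6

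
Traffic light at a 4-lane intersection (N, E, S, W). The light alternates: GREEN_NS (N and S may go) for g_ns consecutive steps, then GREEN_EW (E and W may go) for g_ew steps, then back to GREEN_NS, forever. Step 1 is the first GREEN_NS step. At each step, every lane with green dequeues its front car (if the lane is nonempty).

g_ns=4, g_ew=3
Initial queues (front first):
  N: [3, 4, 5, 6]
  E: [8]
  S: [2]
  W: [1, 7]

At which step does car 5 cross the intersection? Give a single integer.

Step 1 [NS]: N:car3-GO,E:wait,S:car2-GO,W:wait | queues: N=3 E=1 S=0 W=2
Step 2 [NS]: N:car4-GO,E:wait,S:empty,W:wait | queues: N=2 E=1 S=0 W=2
Step 3 [NS]: N:car5-GO,E:wait,S:empty,W:wait | queues: N=1 E=1 S=0 W=2
Step 4 [NS]: N:car6-GO,E:wait,S:empty,W:wait | queues: N=0 E=1 S=0 W=2
Step 5 [EW]: N:wait,E:car8-GO,S:wait,W:car1-GO | queues: N=0 E=0 S=0 W=1
Step 6 [EW]: N:wait,E:empty,S:wait,W:car7-GO | queues: N=0 E=0 S=0 W=0
Car 5 crosses at step 3

3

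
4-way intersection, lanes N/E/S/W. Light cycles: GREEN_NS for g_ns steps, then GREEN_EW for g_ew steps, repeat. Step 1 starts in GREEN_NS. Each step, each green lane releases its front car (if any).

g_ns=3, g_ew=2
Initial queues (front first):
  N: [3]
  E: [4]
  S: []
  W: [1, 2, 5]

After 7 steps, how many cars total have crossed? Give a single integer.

Step 1 [NS]: N:car3-GO,E:wait,S:empty,W:wait | queues: N=0 E=1 S=0 W=3
Step 2 [NS]: N:empty,E:wait,S:empty,W:wait | queues: N=0 E=1 S=0 W=3
Step 3 [NS]: N:empty,E:wait,S:empty,W:wait | queues: N=0 E=1 S=0 W=3
Step 4 [EW]: N:wait,E:car4-GO,S:wait,W:car1-GO | queues: N=0 E=0 S=0 W=2
Step 5 [EW]: N:wait,E:empty,S:wait,W:car2-GO | queues: N=0 E=0 S=0 W=1
Step 6 [NS]: N:empty,E:wait,S:empty,W:wait | queues: N=0 E=0 S=0 W=1
Step 7 [NS]: N:empty,E:wait,S:empty,W:wait | queues: N=0 E=0 S=0 W=1
Cars crossed by step 7: 4

Answer: 4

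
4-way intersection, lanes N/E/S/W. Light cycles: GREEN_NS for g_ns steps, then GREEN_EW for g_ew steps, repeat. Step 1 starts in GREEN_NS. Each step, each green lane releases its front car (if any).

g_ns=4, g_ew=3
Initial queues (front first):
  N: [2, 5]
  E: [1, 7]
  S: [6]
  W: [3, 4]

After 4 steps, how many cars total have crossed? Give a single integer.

Step 1 [NS]: N:car2-GO,E:wait,S:car6-GO,W:wait | queues: N=1 E=2 S=0 W=2
Step 2 [NS]: N:car5-GO,E:wait,S:empty,W:wait | queues: N=0 E=2 S=0 W=2
Step 3 [NS]: N:empty,E:wait,S:empty,W:wait | queues: N=0 E=2 S=0 W=2
Step 4 [NS]: N:empty,E:wait,S:empty,W:wait | queues: N=0 E=2 S=0 W=2
Cars crossed by step 4: 3

Answer: 3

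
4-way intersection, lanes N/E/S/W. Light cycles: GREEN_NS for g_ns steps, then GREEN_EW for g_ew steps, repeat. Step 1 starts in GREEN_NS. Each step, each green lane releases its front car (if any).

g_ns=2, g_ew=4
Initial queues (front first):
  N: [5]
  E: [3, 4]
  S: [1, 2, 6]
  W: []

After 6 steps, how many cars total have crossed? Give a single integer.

Step 1 [NS]: N:car5-GO,E:wait,S:car1-GO,W:wait | queues: N=0 E=2 S=2 W=0
Step 2 [NS]: N:empty,E:wait,S:car2-GO,W:wait | queues: N=0 E=2 S=1 W=0
Step 3 [EW]: N:wait,E:car3-GO,S:wait,W:empty | queues: N=0 E=1 S=1 W=0
Step 4 [EW]: N:wait,E:car4-GO,S:wait,W:empty | queues: N=0 E=0 S=1 W=0
Step 5 [EW]: N:wait,E:empty,S:wait,W:empty | queues: N=0 E=0 S=1 W=0
Step 6 [EW]: N:wait,E:empty,S:wait,W:empty | queues: N=0 E=0 S=1 W=0
Cars crossed by step 6: 5

Answer: 5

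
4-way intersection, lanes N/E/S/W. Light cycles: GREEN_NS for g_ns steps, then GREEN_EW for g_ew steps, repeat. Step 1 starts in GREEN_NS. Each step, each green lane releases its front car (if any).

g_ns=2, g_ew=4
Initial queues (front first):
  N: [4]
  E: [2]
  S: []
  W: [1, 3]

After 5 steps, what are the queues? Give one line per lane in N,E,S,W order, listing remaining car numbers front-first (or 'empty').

Step 1 [NS]: N:car4-GO,E:wait,S:empty,W:wait | queues: N=0 E=1 S=0 W=2
Step 2 [NS]: N:empty,E:wait,S:empty,W:wait | queues: N=0 E=1 S=0 W=2
Step 3 [EW]: N:wait,E:car2-GO,S:wait,W:car1-GO | queues: N=0 E=0 S=0 W=1
Step 4 [EW]: N:wait,E:empty,S:wait,W:car3-GO | queues: N=0 E=0 S=0 W=0

N: empty
E: empty
S: empty
W: empty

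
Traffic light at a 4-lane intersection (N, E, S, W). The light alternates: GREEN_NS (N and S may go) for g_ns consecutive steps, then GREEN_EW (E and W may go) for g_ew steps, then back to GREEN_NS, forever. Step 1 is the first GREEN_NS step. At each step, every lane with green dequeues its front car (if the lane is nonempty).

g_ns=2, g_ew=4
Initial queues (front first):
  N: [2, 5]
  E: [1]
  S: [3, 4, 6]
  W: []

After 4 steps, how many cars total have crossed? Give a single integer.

Answer: 5

Derivation:
Step 1 [NS]: N:car2-GO,E:wait,S:car3-GO,W:wait | queues: N=1 E=1 S=2 W=0
Step 2 [NS]: N:car5-GO,E:wait,S:car4-GO,W:wait | queues: N=0 E=1 S=1 W=0
Step 3 [EW]: N:wait,E:car1-GO,S:wait,W:empty | queues: N=0 E=0 S=1 W=0
Step 4 [EW]: N:wait,E:empty,S:wait,W:empty | queues: N=0 E=0 S=1 W=0
Cars crossed by step 4: 5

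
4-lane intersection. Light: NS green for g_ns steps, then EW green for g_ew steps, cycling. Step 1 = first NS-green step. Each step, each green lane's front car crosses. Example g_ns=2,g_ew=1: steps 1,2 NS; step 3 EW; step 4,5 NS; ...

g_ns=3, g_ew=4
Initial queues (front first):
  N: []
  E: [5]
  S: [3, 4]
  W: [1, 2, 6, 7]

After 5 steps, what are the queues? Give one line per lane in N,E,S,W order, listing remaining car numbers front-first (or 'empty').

Step 1 [NS]: N:empty,E:wait,S:car3-GO,W:wait | queues: N=0 E=1 S=1 W=4
Step 2 [NS]: N:empty,E:wait,S:car4-GO,W:wait | queues: N=0 E=1 S=0 W=4
Step 3 [NS]: N:empty,E:wait,S:empty,W:wait | queues: N=0 E=1 S=0 W=4
Step 4 [EW]: N:wait,E:car5-GO,S:wait,W:car1-GO | queues: N=0 E=0 S=0 W=3
Step 5 [EW]: N:wait,E:empty,S:wait,W:car2-GO | queues: N=0 E=0 S=0 W=2

N: empty
E: empty
S: empty
W: 6 7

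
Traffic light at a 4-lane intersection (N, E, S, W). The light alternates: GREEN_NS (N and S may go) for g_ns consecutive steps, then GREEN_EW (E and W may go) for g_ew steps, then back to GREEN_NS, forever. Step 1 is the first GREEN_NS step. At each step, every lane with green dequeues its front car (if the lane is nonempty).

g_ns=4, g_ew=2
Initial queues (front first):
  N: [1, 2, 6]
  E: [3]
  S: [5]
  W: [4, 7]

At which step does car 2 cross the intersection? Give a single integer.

Step 1 [NS]: N:car1-GO,E:wait,S:car5-GO,W:wait | queues: N=2 E=1 S=0 W=2
Step 2 [NS]: N:car2-GO,E:wait,S:empty,W:wait | queues: N=1 E=1 S=0 W=2
Step 3 [NS]: N:car6-GO,E:wait,S:empty,W:wait | queues: N=0 E=1 S=0 W=2
Step 4 [NS]: N:empty,E:wait,S:empty,W:wait | queues: N=0 E=1 S=0 W=2
Step 5 [EW]: N:wait,E:car3-GO,S:wait,W:car4-GO | queues: N=0 E=0 S=0 W=1
Step 6 [EW]: N:wait,E:empty,S:wait,W:car7-GO | queues: N=0 E=0 S=0 W=0
Car 2 crosses at step 2

2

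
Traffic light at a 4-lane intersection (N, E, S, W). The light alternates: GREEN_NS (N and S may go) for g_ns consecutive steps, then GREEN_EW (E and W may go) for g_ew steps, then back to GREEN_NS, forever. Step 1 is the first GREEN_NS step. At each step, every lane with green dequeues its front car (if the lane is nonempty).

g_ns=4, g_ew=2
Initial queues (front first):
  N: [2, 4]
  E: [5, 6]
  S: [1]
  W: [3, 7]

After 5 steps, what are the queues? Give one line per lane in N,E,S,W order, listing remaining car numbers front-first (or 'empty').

Step 1 [NS]: N:car2-GO,E:wait,S:car1-GO,W:wait | queues: N=1 E=2 S=0 W=2
Step 2 [NS]: N:car4-GO,E:wait,S:empty,W:wait | queues: N=0 E=2 S=0 W=2
Step 3 [NS]: N:empty,E:wait,S:empty,W:wait | queues: N=0 E=2 S=0 W=2
Step 4 [NS]: N:empty,E:wait,S:empty,W:wait | queues: N=0 E=2 S=0 W=2
Step 5 [EW]: N:wait,E:car5-GO,S:wait,W:car3-GO | queues: N=0 E=1 S=0 W=1

N: empty
E: 6
S: empty
W: 7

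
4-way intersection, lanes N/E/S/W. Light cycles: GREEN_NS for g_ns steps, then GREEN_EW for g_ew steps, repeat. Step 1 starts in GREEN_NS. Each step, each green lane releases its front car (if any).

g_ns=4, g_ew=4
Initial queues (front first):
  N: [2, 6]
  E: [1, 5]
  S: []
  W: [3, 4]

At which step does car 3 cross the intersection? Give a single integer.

Step 1 [NS]: N:car2-GO,E:wait,S:empty,W:wait | queues: N=1 E=2 S=0 W=2
Step 2 [NS]: N:car6-GO,E:wait,S:empty,W:wait | queues: N=0 E=2 S=0 W=2
Step 3 [NS]: N:empty,E:wait,S:empty,W:wait | queues: N=0 E=2 S=0 W=2
Step 4 [NS]: N:empty,E:wait,S:empty,W:wait | queues: N=0 E=2 S=0 W=2
Step 5 [EW]: N:wait,E:car1-GO,S:wait,W:car3-GO | queues: N=0 E=1 S=0 W=1
Step 6 [EW]: N:wait,E:car5-GO,S:wait,W:car4-GO | queues: N=0 E=0 S=0 W=0
Car 3 crosses at step 5

5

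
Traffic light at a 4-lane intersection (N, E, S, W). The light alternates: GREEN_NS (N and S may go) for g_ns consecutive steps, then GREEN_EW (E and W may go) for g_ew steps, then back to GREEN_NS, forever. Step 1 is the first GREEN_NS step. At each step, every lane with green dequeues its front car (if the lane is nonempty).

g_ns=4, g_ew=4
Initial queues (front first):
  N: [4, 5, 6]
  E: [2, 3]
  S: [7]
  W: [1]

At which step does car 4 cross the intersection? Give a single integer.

Step 1 [NS]: N:car4-GO,E:wait,S:car7-GO,W:wait | queues: N=2 E=2 S=0 W=1
Step 2 [NS]: N:car5-GO,E:wait,S:empty,W:wait | queues: N=1 E=2 S=0 W=1
Step 3 [NS]: N:car6-GO,E:wait,S:empty,W:wait | queues: N=0 E=2 S=0 W=1
Step 4 [NS]: N:empty,E:wait,S:empty,W:wait | queues: N=0 E=2 S=0 W=1
Step 5 [EW]: N:wait,E:car2-GO,S:wait,W:car1-GO | queues: N=0 E=1 S=0 W=0
Step 6 [EW]: N:wait,E:car3-GO,S:wait,W:empty | queues: N=0 E=0 S=0 W=0
Car 4 crosses at step 1

1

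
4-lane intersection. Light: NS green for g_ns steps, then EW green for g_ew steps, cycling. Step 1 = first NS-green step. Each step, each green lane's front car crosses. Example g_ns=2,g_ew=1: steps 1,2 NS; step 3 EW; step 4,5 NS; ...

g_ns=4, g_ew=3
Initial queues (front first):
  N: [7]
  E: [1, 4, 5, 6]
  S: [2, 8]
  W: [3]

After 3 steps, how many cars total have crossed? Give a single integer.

Step 1 [NS]: N:car7-GO,E:wait,S:car2-GO,W:wait | queues: N=0 E=4 S=1 W=1
Step 2 [NS]: N:empty,E:wait,S:car8-GO,W:wait | queues: N=0 E=4 S=0 W=1
Step 3 [NS]: N:empty,E:wait,S:empty,W:wait | queues: N=0 E=4 S=0 W=1
Cars crossed by step 3: 3

Answer: 3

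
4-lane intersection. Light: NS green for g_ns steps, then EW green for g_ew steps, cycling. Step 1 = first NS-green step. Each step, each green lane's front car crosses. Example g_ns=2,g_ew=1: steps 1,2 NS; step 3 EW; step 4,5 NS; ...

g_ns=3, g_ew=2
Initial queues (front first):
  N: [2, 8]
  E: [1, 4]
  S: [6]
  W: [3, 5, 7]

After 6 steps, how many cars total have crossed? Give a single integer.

Step 1 [NS]: N:car2-GO,E:wait,S:car6-GO,W:wait | queues: N=1 E=2 S=0 W=3
Step 2 [NS]: N:car8-GO,E:wait,S:empty,W:wait | queues: N=0 E=2 S=0 W=3
Step 3 [NS]: N:empty,E:wait,S:empty,W:wait | queues: N=0 E=2 S=0 W=3
Step 4 [EW]: N:wait,E:car1-GO,S:wait,W:car3-GO | queues: N=0 E=1 S=0 W=2
Step 5 [EW]: N:wait,E:car4-GO,S:wait,W:car5-GO | queues: N=0 E=0 S=0 W=1
Step 6 [NS]: N:empty,E:wait,S:empty,W:wait | queues: N=0 E=0 S=0 W=1
Cars crossed by step 6: 7

Answer: 7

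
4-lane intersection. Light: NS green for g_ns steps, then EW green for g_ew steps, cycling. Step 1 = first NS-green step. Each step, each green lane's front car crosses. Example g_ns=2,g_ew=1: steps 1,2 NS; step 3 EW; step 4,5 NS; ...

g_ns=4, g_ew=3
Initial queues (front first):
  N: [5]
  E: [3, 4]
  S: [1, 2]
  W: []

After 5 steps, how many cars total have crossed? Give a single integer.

Answer: 4

Derivation:
Step 1 [NS]: N:car5-GO,E:wait,S:car1-GO,W:wait | queues: N=0 E=2 S=1 W=0
Step 2 [NS]: N:empty,E:wait,S:car2-GO,W:wait | queues: N=0 E=2 S=0 W=0
Step 3 [NS]: N:empty,E:wait,S:empty,W:wait | queues: N=0 E=2 S=0 W=0
Step 4 [NS]: N:empty,E:wait,S:empty,W:wait | queues: N=0 E=2 S=0 W=0
Step 5 [EW]: N:wait,E:car3-GO,S:wait,W:empty | queues: N=0 E=1 S=0 W=0
Cars crossed by step 5: 4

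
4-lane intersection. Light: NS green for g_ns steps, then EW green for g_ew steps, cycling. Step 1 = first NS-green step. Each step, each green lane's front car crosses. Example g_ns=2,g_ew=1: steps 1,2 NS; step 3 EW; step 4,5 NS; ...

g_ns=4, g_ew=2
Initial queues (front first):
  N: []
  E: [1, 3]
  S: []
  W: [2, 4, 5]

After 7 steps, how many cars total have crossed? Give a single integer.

Step 1 [NS]: N:empty,E:wait,S:empty,W:wait | queues: N=0 E=2 S=0 W=3
Step 2 [NS]: N:empty,E:wait,S:empty,W:wait | queues: N=0 E=2 S=0 W=3
Step 3 [NS]: N:empty,E:wait,S:empty,W:wait | queues: N=0 E=2 S=0 W=3
Step 4 [NS]: N:empty,E:wait,S:empty,W:wait | queues: N=0 E=2 S=0 W=3
Step 5 [EW]: N:wait,E:car1-GO,S:wait,W:car2-GO | queues: N=0 E=1 S=0 W=2
Step 6 [EW]: N:wait,E:car3-GO,S:wait,W:car4-GO | queues: N=0 E=0 S=0 W=1
Step 7 [NS]: N:empty,E:wait,S:empty,W:wait | queues: N=0 E=0 S=0 W=1
Cars crossed by step 7: 4

Answer: 4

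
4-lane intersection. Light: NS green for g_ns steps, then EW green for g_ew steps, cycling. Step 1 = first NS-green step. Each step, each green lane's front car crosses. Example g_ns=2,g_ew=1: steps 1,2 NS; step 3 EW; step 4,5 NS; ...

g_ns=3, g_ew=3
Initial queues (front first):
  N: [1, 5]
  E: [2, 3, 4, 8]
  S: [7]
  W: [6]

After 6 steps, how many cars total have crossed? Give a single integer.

Step 1 [NS]: N:car1-GO,E:wait,S:car7-GO,W:wait | queues: N=1 E=4 S=0 W=1
Step 2 [NS]: N:car5-GO,E:wait,S:empty,W:wait | queues: N=0 E=4 S=0 W=1
Step 3 [NS]: N:empty,E:wait,S:empty,W:wait | queues: N=0 E=4 S=0 W=1
Step 4 [EW]: N:wait,E:car2-GO,S:wait,W:car6-GO | queues: N=0 E=3 S=0 W=0
Step 5 [EW]: N:wait,E:car3-GO,S:wait,W:empty | queues: N=0 E=2 S=0 W=0
Step 6 [EW]: N:wait,E:car4-GO,S:wait,W:empty | queues: N=0 E=1 S=0 W=0
Cars crossed by step 6: 7

Answer: 7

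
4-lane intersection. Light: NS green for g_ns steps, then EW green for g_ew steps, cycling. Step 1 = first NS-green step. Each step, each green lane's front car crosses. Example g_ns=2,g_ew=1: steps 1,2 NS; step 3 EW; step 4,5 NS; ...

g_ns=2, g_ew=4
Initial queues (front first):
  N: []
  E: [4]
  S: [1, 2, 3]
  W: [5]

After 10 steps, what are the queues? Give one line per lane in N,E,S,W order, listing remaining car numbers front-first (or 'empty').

Step 1 [NS]: N:empty,E:wait,S:car1-GO,W:wait | queues: N=0 E=1 S=2 W=1
Step 2 [NS]: N:empty,E:wait,S:car2-GO,W:wait | queues: N=0 E=1 S=1 W=1
Step 3 [EW]: N:wait,E:car4-GO,S:wait,W:car5-GO | queues: N=0 E=0 S=1 W=0
Step 4 [EW]: N:wait,E:empty,S:wait,W:empty | queues: N=0 E=0 S=1 W=0
Step 5 [EW]: N:wait,E:empty,S:wait,W:empty | queues: N=0 E=0 S=1 W=0
Step 6 [EW]: N:wait,E:empty,S:wait,W:empty | queues: N=0 E=0 S=1 W=0
Step 7 [NS]: N:empty,E:wait,S:car3-GO,W:wait | queues: N=0 E=0 S=0 W=0

N: empty
E: empty
S: empty
W: empty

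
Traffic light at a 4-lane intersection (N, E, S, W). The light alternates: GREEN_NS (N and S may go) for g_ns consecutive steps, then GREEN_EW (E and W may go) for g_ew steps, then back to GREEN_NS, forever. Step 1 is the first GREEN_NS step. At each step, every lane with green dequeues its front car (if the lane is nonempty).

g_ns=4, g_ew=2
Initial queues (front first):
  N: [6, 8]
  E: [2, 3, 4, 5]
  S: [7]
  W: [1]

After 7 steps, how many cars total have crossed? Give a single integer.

Answer: 6

Derivation:
Step 1 [NS]: N:car6-GO,E:wait,S:car7-GO,W:wait | queues: N=1 E=4 S=0 W=1
Step 2 [NS]: N:car8-GO,E:wait,S:empty,W:wait | queues: N=0 E=4 S=0 W=1
Step 3 [NS]: N:empty,E:wait,S:empty,W:wait | queues: N=0 E=4 S=0 W=1
Step 4 [NS]: N:empty,E:wait,S:empty,W:wait | queues: N=0 E=4 S=0 W=1
Step 5 [EW]: N:wait,E:car2-GO,S:wait,W:car1-GO | queues: N=0 E=3 S=0 W=0
Step 6 [EW]: N:wait,E:car3-GO,S:wait,W:empty | queues: N=0 E=2 S=0 W=0
Step 7 [NS]: N:empty,E:wait,S:empty,W:wait | queues: N=0 E=2 S=0 W=0
Cars crossed by step 7: 6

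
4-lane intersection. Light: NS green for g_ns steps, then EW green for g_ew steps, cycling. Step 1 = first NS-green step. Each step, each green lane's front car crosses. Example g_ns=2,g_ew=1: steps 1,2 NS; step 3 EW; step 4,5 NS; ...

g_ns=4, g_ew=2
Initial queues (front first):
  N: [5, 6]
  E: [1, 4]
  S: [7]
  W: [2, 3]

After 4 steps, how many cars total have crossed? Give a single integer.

Answer: 3

Derivation:
Step 1 [NS]: N:car5-GO,E:wait,S:car7-GO,W:wait | queues: N=1 E=2 S=0 W=2
Step 2 [NS]: N:car6-GO,E:wait,S:empty,W:wait | queues: N=0 E=2 S=0 W=2
Step 3 [NS]: N:empty,E:wait,S:empty,W:wait | queues: N=0 E=2 S=0 W=2
Step 4 [NS]: N:empty,E:wait,S:empty,W:wait | queues: N=0 E=2 S=0 W=2
Cars crossed by step 4: 3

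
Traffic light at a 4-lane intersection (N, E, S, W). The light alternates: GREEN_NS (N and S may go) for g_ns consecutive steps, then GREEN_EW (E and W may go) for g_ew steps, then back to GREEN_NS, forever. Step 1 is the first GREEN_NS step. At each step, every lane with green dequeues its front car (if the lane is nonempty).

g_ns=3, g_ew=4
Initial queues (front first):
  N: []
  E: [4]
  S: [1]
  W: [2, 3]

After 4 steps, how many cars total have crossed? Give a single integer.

Step 1 [NS]: N:empty,E:wait,S:car1-GO,W:wait | queues: N=0 E=1 S=0 W=2
Step 2 [NS]: N:empty,E:wait,S:empty,W:wait | queues: N=0 E=1 S=0 W=2
Step 3 [NS]: N:empty,E:wait,S:empty,W:wait | queues: N=0 E=1 S=0 W=2
Step 4 [EW]: N:wait,E:car4-GO,S:wait,W:car2-GO | queues: N=0 E=0 S=0 W=1
Cars crossed by step 4: 3

Answer: 3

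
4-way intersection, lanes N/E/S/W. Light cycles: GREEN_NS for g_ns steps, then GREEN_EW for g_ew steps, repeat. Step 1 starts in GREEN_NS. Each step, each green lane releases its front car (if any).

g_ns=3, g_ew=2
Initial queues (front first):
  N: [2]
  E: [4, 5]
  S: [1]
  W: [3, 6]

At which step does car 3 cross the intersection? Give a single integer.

Step 1 [NS]: N:car2-GO,E:wait,S:car1-GO,W:wait | queues: N=0 E=2 S=0 W=2
Step 2 [NS]: N:empty,E:wait,S:empty,W:wait | queues: N=0 E=2 S=0 W=2
Step 3 [NS]: N:empty,E:wait,S:empty,W:wait | queues: N=0 E=2 S=0 W=2
Step 4 [EW]: N:wait,E:car4-GO,S:wait,W:car3-GO | queues: N=0 E=1 S=0 W=1
Step 5 [EW]: N:wait,E:car5-GO,S:wait,W:car6-GO | queues: N=0 E=0 S=0 W=0
Car 3 crosses at step 4

4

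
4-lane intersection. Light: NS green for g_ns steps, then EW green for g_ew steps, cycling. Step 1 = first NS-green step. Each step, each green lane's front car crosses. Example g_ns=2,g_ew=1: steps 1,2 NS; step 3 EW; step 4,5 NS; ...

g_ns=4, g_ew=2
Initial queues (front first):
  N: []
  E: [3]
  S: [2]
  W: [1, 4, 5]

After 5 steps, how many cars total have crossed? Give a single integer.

Answer: 3

Derivation:
Step 1 [NS]: N:empty,E:wait,S:car2-GO,W:wait | queues: N=0 E=1 S=0 W=3
Step 2 [NS]: N:empty,E:wait,S:empty,W:wait | queues: N=0 E=1 S=0 W=3
Step 3 [NS]: N:empty,E:wait,S:empty,W:wait | queues: N=0 E=1 S=0 W=3
Step 4 [NS]: N:empty,E:wait,S:empty,W:wait | queues: N=0 E=1 S=0 W=3
Step 5 [EW]: N:wait,E:car3-GO,S:wait,W:car1-GO | queues: N=0 E=0 S=0 W=2
Cars crossed by step 5: 3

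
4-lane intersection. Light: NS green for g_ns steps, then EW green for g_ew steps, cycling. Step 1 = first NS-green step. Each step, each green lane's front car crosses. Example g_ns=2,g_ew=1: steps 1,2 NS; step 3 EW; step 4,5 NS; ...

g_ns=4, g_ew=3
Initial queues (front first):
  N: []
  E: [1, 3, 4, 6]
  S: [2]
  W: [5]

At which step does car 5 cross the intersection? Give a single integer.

Step 1 [NS]: N:empty,E:wait,S:car2-GO,W:wait | queues: N=0 E=4 S=0 W=1
Step 2 [NS]: N:empty,E:wait,S:empty,W:wait | queues: N=0 E=4 S=0 W=1
Step 3 [NS]: N:empty,E:wait,S:empty,W:wait | queues: N=0 E=4 S=0 W=1
Step 4 [NS]: N:empty,E:wait,S:empty,W:wait | queues: N=0 E=4 S=0 W=1
Step 5 [EW]: N:wait,E:car1-GO,S:wait,W:car5-GO | queues: N=0 E=3 S=0 W=0
Step 6 [EW]: N:wait,E:car3-GO,S:wait,W:empty | queues: N=0 E=2 S=0 W=0
Step 7 [EW]: N:wait,E:car4-GO,S:wait,W:empty | queues: N=0 E=1 S=0 W=0
Step 8 [NS]: N:empty,E:wait,S:empty,W:wait | queues: N=0 E=1 S=0 W=0
Step 9 [NS]: N:empty,E:wait,S:empty,W:wait | queues: N=0 E=1 S=0 W=0
Step 10 [NS]: N:empty,E:wait,S:empty,W:wait | queues: N=0 E=1 S=0 W=0
Step 11 [NS]: N:empty,E:wait,S:empty,W:wait | queues: N=0 E=1 S=0 W=0
Step 12 [EW]: N:wait,E:car6-GO,S:wait,W:empty | queues: N=0 E=0 S=0 W=0
Car 5 crosses at step 5

5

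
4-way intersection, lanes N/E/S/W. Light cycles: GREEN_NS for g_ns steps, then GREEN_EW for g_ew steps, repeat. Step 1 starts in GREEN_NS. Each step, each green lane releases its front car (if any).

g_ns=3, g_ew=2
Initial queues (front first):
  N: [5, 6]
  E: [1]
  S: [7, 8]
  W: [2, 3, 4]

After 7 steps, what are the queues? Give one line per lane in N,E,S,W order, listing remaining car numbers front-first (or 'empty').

Step 1 [NS]: N:car5-GO,E:wait,S:car7-GO,W:wait | queues: N=1 E=1 S=1 W=3
Step 2 [NS]: N:car6-GO,E:wait,S:car8-GO,W:wait | queues: N=0 E=1 S=0 W=3
Step 3 [NS]: N:empty,E:wait,S:empty,W:wait | queues: N=0 E=1 S=0 W=3
Step 4 [EW]: N:wait,E:car1-GO,S:wait,W:car2-GO | queues: N=0 E=0 S=0 W=2
Step 5 [EW]: N:wait,E:empty,S:wait,W:car3-GO | queues: N=0 E=0 S=0 W=1
Step 6 [NS]: N:empty,E:wait,S:empty,W:wait | queues: N=0 E=0 S=0 W=1
Step 7 [NS]: N:empty,E:wait,S:empty,W:wait | queues: N=0 E=0 S=0 W=1

N: empty
E: empty
S: empty
W: 4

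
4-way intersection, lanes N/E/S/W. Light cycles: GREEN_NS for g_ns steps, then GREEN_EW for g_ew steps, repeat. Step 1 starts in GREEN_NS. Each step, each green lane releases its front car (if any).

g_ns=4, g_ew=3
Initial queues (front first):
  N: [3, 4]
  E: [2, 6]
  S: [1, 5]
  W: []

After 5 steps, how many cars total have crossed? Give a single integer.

Answer: 5

Derivation:
Step 1 [NS]: N:car3-GO,E:wait,S:car1-GO,W:wait | queues: N=1 E=2 S=1 W=0
Step 2 [NS]: N:car4-GO,E:wait,S:car5-GO,W:wait | queues: N=0 E=2 S=0 W=0
Step 3 [NS]: N:empty,E:wait,S:empty,W:wait | queues: N=0 E=2 S=0 W=0
Step 4 [NS]: N:empty,E:wait,S:empty,W:wait | queues: N=0 E=2 S=0 W=0
Step 5 [EW]: N:wait,E:car2-GO,S:wait,W:empty | queues: N=0 E=1 S=0 W=0
Cars crossed by step 5: 5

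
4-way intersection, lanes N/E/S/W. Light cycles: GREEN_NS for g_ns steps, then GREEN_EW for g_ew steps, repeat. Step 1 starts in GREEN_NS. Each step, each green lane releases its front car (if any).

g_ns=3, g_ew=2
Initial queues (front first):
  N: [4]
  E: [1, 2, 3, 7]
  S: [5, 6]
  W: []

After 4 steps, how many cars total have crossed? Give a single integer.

Answer: 4

Derivation:
Step 1 [NS]: N:car4-GO,E:wait,S:car5-GO,W:wait | queues: N=0 E=4 S=1 W=0
Step 2 [NS]: N:empty,E:wait,S:car6-GO,W:wait | queues: N=0 E=4 S=0 W=0
Step 3 [NS]: N:empty,E:wait,S:empty,W:wait | queues: N=0 E=4 S=0 W=0
Step 4 [EW]: N:wait,E:car1-GO,S:wait,W:empty | queues: N=0 E=3 S=0 W=0
Cars crossed by step 4: 4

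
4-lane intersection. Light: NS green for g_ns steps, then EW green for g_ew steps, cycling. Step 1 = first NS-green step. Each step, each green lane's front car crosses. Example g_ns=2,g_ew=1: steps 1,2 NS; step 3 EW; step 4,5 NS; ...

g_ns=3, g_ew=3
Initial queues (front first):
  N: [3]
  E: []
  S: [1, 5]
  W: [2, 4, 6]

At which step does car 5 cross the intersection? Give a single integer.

Step 1 [NS]: N:car3-GO,E:wait,S:car1-GO,W:wait | queues: N=0 E=0 S=1 W=3
Step 2 [NS]: N:empty,E:wait,S:car5-GO,W:wait | queues: N=0 E=0 S=0 W=3
Step 3 [NS]: N:empty,E:wait,S:empty,W:wait | queues: N=0 E=0 S=0 W=3
Step 4 [EW]: N:wait,E:empty,S:wait,W:car2-GO | queues: N=0 E=0 S=0 W=2
Step 5 [EW]: N:wait,E:empty,S:wait,W:car4-GO | queues: N=0 E=0 S=0 W=1
Step 6 [EW]: N:wait,E:empty,S:wait,W:car6-GO | queues: N=0 E=0 S=0 W=0
Car 5 crosses at step 2

2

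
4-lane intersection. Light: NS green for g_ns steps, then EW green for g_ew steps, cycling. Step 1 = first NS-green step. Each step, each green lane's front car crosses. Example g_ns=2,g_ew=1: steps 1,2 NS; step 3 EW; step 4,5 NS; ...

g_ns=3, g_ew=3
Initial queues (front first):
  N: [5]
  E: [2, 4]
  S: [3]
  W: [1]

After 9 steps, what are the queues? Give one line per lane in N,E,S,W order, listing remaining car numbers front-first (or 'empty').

Step 1 [NS]: N:car5-GO,E:wait,S:car3-GO,W:wait | queues: N=0 E=2 S=0 W=1
Step 2 [NS]: N:empty,E:wait,S:empty,W:wait | queues: N=0 E=2 S=0 W=1
Step 3 [NS]: N:empty,E:wait,S:empty,W:wait | queues: N=0 E=2 S=0 W=1
Step 4 [EW]: N:wait,E:car2-GO,S:wait,W:car1-GO | queues: N=0 E=1 S=0 W=0
Step 5 [EW]: N:wait,E:car4-GO,S:wait,W:empty | queues: N=0 E=0 S=0 W=0

N: empty
E: empty
S: empty
W: empty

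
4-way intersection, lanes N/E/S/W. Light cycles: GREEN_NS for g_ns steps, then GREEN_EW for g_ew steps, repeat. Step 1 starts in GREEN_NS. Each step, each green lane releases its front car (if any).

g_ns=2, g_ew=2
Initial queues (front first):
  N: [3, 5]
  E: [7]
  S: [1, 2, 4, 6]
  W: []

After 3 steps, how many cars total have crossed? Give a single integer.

Step 1 [NS]: N:car3-GO,E:wait,S:car1-GO,W:wait | queues: N=1 E=1 S=3 W=0
Step 2 [NS]: N:car5-GO,E:wait,S:car2-GO,W:wait | queues: N=0 E=1 S=2 W=0
Step 3 [EW]: N:wait,E:car7-GO,S:wait,W:empty | queues: N=0 E=0 S=2 W=0
Cars crossed by step 3: 5

Answer: 5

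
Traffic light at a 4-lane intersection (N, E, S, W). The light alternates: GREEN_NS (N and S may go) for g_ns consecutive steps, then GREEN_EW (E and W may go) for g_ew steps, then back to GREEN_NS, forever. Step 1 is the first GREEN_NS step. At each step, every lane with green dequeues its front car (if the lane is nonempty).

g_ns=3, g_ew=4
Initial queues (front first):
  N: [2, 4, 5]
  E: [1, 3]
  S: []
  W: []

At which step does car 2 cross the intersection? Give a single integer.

Step 1 [NS]: N:car2-GO,E:wait,S:empty,W:wait | queues: N=2 E=2 S=0 W=0
Step 2 [NS]: N:car4-GO,E:wait,S:empty,W:wait | queues: N=1 E=2 S=0 W=0
Step 3 [NS]: N:car5-GO,E:wait,S:empty,W:wait | queues: N=0 E=2 S=0 W=0
Step 4 [EW]: N:wait,E:car1-GO,S:wait,W:empty | queues: N=0 E=1 S=0 W=0
Step 5 [EW]: N:wait,E:car3-GO,S:wait,W:empty | queues: N=0 E=0 S=0 W=0
Car 2 crosses at step 1

1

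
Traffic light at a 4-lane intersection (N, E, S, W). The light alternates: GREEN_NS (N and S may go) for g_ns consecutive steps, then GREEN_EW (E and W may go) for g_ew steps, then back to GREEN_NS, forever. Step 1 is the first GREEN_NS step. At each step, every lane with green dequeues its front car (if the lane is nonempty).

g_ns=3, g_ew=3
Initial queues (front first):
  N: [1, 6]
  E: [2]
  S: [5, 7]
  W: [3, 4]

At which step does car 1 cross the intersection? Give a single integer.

Step 1 [NS]: N:car1-GO,E:wait,S:car5-GO,W:wait | queues: N=1 E=1 S=1 W=2
Step 2 [NS]: N:car6-GO,E:wait,S:car7-GO,W:wait | queues: N=0 E=1 S=0 W=2
Step 3 [NS]: N:empty,E:wait,S:empty,W:wait | queues: N=0 E=1 S=0 W=2
Step 4 [EW]: N:wait,E:car2-GO,S:wait,W:car3-GO | queues: N=0 E=0 S=0 W=1
Step 5 [EW]: N:wait,E:empty,S:wait,W:car4-GO | queues: N=0 E=0 S=0 W=0
Car 1 crosses at step 1

1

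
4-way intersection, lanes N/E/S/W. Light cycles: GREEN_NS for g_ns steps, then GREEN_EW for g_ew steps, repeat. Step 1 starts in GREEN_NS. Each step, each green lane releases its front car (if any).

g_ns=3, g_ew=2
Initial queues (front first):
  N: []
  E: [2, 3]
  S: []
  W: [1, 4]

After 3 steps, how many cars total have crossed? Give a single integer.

Answer: 0

Derivation:
Step 1 [NS]: N:empty,E:wait,S:empty,W:wait | queues: N=0 E=2 S=0 W=2
Step 2 [NS]: N:empty,E:wait,S:empty,W:wait | queues: N=0 E=2 S=0 W=2
Step 3 [NS]: N:empty,E:wait,S:empty,W:wait | queues: N=0 E=2 S=0 W=2
Cars crossed by step 3: 0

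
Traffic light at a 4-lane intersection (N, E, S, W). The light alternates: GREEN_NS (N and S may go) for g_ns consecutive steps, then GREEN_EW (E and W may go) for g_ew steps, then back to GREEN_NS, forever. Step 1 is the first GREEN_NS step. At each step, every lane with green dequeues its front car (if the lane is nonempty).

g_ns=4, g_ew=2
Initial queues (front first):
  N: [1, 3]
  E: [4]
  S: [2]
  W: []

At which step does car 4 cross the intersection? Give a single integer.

Step 1 [NS]: N:car1-GO,E:wait,S:car2-GO,W:wait | queues: N=1 E=1 S=0 W=0
Step 2 [NS]: N:car3-GO,E:wait,S:empty,W:wait | queues: N=0 E=1 S=0 W=0
Step 3 [NS]: N:empty,E:wait,S:empty,W:wait | queues: N=0 E=1 S=0 W=0
Step 4 [NS]: N:empty,E:wait,S:empty,W:wait | queues: N=0 E=1 S=0 W=0
Step 5 [EW]: N:wait,E:car4-GO,S:wait,W:empty | queues: N=0 E=0 S=0 W=0
Car 4 crosses at step 5

5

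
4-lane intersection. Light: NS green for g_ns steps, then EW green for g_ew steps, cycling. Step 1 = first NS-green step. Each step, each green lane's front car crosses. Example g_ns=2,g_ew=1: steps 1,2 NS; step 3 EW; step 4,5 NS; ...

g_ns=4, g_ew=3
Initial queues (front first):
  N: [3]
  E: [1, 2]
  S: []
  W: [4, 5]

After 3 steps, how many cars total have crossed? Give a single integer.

Answer: 1

Derivation:
Step 1 [NS]: N:car3-GO,E:wait,S:empty,W:wait | queues: N=0 E=2 S=0 W=2
Step 2 [NS]: N:empty,E:wait,S:empty,W:wait | queues: N=0 E=2 S=0 W=2
Step 3 [NS]: N:empty,E:wait,S:empty,W:wait | queues: N=0 E=2 S=0 W=2
Cars crossed by step 3: 1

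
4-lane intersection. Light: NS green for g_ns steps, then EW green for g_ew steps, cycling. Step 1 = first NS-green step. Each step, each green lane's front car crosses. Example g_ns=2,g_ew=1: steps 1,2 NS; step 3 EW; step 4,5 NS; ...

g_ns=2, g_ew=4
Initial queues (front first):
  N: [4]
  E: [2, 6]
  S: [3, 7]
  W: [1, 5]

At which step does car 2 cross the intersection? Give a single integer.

Step 1 [NS]: N:car4-GO,E:wait,S:car3-GO,W:wait | queues: N=0 E=2 S=1 W=2
Step 2 [NS]: N:empty,E:wait,S:car7-GO,W:wait | queues: N=0 E=2 S=0 W=2
Step 3 [EW]: N:wait,E:car2-GO,S:wait,W:car1-GO | queues: N=0 E=1 S=0 W=1
Step 4 [EW]: N:wait,E:car6-GO,S:wait,W:car5-GO | queues: N=0 E=0 S=0 W=0
Car 2 crosses at step 3

3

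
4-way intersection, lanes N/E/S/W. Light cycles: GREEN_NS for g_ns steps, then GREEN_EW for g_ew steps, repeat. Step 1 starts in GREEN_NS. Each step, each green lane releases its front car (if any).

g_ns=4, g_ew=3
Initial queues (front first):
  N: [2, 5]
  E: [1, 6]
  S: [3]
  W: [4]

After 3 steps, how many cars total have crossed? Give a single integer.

Step 1 [NS]: N:car2-GO,E:wait,S:car3-GO,W:wait | queues: N=1 E=2 S=0 W=1
Step 2 [NS]: N:car5-GO,E:wait,S:empty,W:wait | queues: N=0 E=2 S=0 W=1
Step 3 [NS]: N:empty,E:wait,S:empty,W:wait | queues: N=0 E=2 S=0 W=1
Cars crossed by step 3: 3

Answer: 3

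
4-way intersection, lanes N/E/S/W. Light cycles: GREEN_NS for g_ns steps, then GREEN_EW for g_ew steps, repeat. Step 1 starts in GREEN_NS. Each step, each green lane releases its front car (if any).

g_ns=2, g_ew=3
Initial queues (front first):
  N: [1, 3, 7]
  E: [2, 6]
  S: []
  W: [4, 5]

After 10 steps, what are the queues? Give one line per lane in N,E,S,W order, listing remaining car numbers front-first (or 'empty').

Step 1 [NS]: N:car1-GO,E:wait,S:empty,W:wait | queues: N=2 E=2 S=0 W=2
Step 2 [NS]: N:car3-GO,E:wait,S:empty,W:wait | queues: N=1 E=2 S=0 W=2
Step 3 [EW]: N:wait,E:car2-GO,S:wait,W:car4-GO | queues: N=1 E=1 S=0 W=1
Step 4 [EW]: N:wait,E:car6-GO,S:wait,W:car5-GO | queues: N=1 E=0 S=0 W=0
Step 5 [EW]: N:wait,E:empty,S:wait,W:empty | queues: N=1 E=0 S=0 W=0
Step 6 [NS]: N:car7-GO,E:wait,S:empty,W:wait | queues: N=0 E=0 S=0 W=0

N: empty
E: empty
S: empty
W: empty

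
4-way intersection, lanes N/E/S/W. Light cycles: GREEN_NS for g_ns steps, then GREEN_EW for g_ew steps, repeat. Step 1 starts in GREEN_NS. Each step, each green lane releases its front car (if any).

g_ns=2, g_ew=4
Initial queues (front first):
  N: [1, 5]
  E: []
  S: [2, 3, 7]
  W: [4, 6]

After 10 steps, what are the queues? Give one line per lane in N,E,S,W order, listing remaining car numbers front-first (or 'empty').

Step 1 [NS]: N:car1-GO,E:wait,S:car2-GO,W:wait | queues: N=1 E=0 S=2 W=2
Step 2 [NS]: N:car5-GO,E:wait,S:car3-GO,W:wait | queues: N=0 E=0 S=1 W=2
Step 3 [EW]: N:wait,E:empty,S:wait,W:car4-GO | queues: N=0 E=0 S=1 W=1
Step 4 [EW]: N:wait,E:empty,S:wait,W:car6-GO | queues: N=0 E=0 S=1 W=0
Step 5 [EW]: N:wait,E:empty,S:wait,W:empty | queues: N=0 E=0 S=1 W=0
Step 6 [EW]: N:wait,E:empty,S:wait,W:empty | queues: N=0 E=0 S=1 W=0
Step 7 [NS]: N:empty,E:wait,S:car7-GO,W:wait | queues: N=0 E=0 S=0 W=0

N: empty
E: empty
S: empty
W: empty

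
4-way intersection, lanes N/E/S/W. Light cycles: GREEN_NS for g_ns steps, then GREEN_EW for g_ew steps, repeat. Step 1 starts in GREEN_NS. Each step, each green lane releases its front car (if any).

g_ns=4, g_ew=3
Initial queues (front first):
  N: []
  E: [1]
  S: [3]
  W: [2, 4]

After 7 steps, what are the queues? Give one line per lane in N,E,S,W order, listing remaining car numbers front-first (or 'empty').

Step 1 [NS]: N:empty,E:wait,S:car3-GO,W:wait | queues: N=0 E=1 S=0 W=2
Step 2 [NS]: N:empty,E:wait,S:empty,W:wait | queues: N=0 E=1 S=0 W=2
Step 3 [NS]: N:empty,E:wait,S:empty,W:wait | queues: N=0 E=1 S=0 W=2
Step 4 [NS]: N:empty,E:wait,S:empty,W:wait | queues: N=0 E=1 S=0 W=2
Step 5 [EW]: N:wait,E:car1-GO,S:wait,W:car2-GO | queues: N=0 E=0 S=0 W=1
Step 6 [EW]: N:wait,E:empty,S:wait,W:car4-GO | queues: N=0 E=0 S=0 W=0

N: empty
E: empty
S: empty
W: empty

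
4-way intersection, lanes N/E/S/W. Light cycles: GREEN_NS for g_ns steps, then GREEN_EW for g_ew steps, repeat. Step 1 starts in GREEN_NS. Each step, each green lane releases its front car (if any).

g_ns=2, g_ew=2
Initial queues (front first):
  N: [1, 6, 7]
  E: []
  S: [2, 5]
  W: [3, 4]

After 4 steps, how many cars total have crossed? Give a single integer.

Step 1 [NS]: N:car1-GO,E:wait,S:car2-GO,W:wait | queues: N=2 E=0 S=1 W=2
Step 2 [NS]: N:car6-GO,E:wait,S:car5-GO,W:wait | queues: N=1 E=0 S=0 W=2
Step 3 [EW]: N:wait,E:empty,S:wait,W:car3-GO | queues: N=1 E=0 S=0 W=1
Step 4 [EW]: N:wait,E:empty,S:wait,W:car4-GO | queues: N=1 E=0 S=0 W=0
Cars crossed by step 4: 6

Answer: 6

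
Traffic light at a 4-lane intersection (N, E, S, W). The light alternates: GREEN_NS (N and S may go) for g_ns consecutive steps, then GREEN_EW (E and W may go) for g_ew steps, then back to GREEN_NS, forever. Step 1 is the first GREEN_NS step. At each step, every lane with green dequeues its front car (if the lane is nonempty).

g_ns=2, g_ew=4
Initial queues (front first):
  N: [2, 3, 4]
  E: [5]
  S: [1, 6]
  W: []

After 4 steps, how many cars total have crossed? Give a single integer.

Step 1 [NS]: N:car2-GO,E:wait,S:car1-GO,W:wait | queues: N=2 E=1 S=1 W=0
Step 2 [NS]: N:car3-GO,E:wait,S:car6-GO,W:wait | queues: N=1 E=1 S=0 W=0
Step 3 [EW]: N:wait,E:car5-GO,S:wait,W:empty | queues: N=1 E=0 S=0 W=0
Step 4 [EW]: N:wait,E:empty,S:wait,W:empty | queues: N=1 E=0 S=0 W=0
Cars crossed by step 4: 5

Answer: 5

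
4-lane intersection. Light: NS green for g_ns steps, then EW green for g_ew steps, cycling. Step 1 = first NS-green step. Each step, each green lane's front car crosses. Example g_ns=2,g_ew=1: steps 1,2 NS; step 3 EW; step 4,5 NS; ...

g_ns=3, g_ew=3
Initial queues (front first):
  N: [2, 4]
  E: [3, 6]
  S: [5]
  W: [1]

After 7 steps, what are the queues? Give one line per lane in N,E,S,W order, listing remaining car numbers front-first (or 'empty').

Step 1 [NS]: N:car2-GO,E:wait,S:car5-GO,W:wait | queues: N=1 E=2 S=0 W=1
Step 2 [NS]: N:car4-GO,E:wait,S:empty,W:wait | queues: N=0 E=2 S=0 W=1
Step 3 [NS]: N:empty,E:wait,S:empty,W:wait | queues: N=0 E=2 S=0 W=1
Step 4 [EW]: N:wait,E:car3-GO,S:wait,W:car1-GO | queues: N=0 E=1 S=0 W=0
Step 5 [EW]: N:wait,E:car6-GO,S:wait,W:empty | queues: N=0 E=0 S=0 W=0

N: empty
E: empty
S: empty
W: empty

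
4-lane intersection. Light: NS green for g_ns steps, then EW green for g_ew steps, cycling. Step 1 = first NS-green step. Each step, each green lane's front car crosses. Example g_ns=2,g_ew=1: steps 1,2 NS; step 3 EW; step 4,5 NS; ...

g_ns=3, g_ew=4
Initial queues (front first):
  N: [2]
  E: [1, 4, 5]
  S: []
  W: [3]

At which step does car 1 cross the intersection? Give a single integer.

Step 1 [NS]: N:car2-GO,E:wait,S:empty,W:wait | queues: N=0 E=3 S=0 W=1
Step 2 [NS]: N:empty,E:wait,S:empty,W:wait | queues: N=0 E=3 S=0 W=1
Step 3 [NS]: N:empty,E:wait,S:empty,W:wait | queues: N=0 E=3 S=0 W=1
Step 4 [EW]: N:wait,E:car1-GO,S:wait,W:car3-GO | queues: N=0 E=2 S=0 W=0
Step 5 [EW]: N:wait,E:car4-GO,S:wait,W:empty | queues: N=0 E=1 S=0 W=0
Step 6 [EW]: N:wait,E:car5-GO,S:wait,W:empty | queues: N=0 E=0 S=0 W=0
Car 1 crosses at step 4

4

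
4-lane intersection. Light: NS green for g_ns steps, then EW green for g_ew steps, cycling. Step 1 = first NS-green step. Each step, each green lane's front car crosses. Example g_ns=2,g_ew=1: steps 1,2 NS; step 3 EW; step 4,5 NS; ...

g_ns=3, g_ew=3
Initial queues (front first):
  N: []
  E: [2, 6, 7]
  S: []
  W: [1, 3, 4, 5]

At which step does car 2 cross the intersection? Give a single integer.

Step 1 [NS]: N:empty,E:wait,S:empty,W:wait | queues: N=0 E=3 S=0 W=4
Step 2 [NS]: N:empty,E:wait,S:empty,W:wait | queues: N=0 E=3 S=0 W=4
Step 3 [NS]: N:empty,E:wait,S:empty,W:wait | queues: N=0 E=3 S=0 W=4
Step 4 [EW]: N:wait,E:car2-GO,S:wait,W:car1-GO | queues: N=0 E=2 S=0 W=3
Step 5 [EW]: N:wait,E:car6-GO,S:wait,W:car3-GO | queues: N=0 E=1 S=0 W=2
Step 6 [EW]: N:wait,E:car7-GO,S:wait,W:car4-GO | queues: N=0 E=0 S=0 W=1
Step 7 [NS]: N:empty,E:wait,S:empty,W:wait | queues: N=0 E=0 S=0 W=1
Step 8 [NS]: N:empty,E:wait,S:empty,W:wait | queues: N=0 E=0 S=0 W=1
Step 9 [NS]: N:empty,E:wait,S:empty,W:wait | queues: N=0 E=0 S=0 W=1
Step 10 [EW]: N:wait,E:empty,S:wait,W:car5-GO | queues: N=0 E=0 S=0 W=0
Car 2 crosses at step 4

4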